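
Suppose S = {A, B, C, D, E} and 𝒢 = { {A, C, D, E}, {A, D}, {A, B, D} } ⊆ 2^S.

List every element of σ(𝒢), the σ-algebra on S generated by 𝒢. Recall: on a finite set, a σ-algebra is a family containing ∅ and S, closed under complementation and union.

Start: 𝒢 ∪ {∅, S} = { {}, {A, D}, {A, B, D}, {A, C, D, E}, S }.
Round 1: 3 new —
  {B}  = complement {A, C, D, E}
  {C, E}  = complement {A, B, D}
  {B, C, E}  = complement {A, D}
  (now 8)
Round 2: stable.

σ(𝒢) = { {}, {B}, {A, D}, {C, E}, {A, B, D}, {B, C, E}, {A, C, D, E}, S }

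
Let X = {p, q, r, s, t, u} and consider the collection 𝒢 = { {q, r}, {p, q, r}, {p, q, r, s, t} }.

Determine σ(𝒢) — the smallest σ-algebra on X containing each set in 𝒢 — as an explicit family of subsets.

Begin from { {}, {q, r}, {p, q, r}, {p, q, r, s, t}, X } (that is, 𝒢 plus ∅ and X).
Step 1: +3 →
  {u}  = complement {p, q, r, s, t}
  {s, t, u}  = complement {p, q, r}
  {p, s, t, u}  = complement {q, r}
Step 2: +3 →
  {q, r, u}  = {q, r} ∪ {u}
  {p, q, r, u}  = {p, q, r} ∪ {u}
  {q, r, s, t, u}  = {q, r} ∪ {s, t, u}
Step 3: 3 new —
  {p}  = complement {q, r, s, t, u}
  {s, t}  = complement {p, q, r, u}
  {p, s, t}  = complement {q, r, u}
Step 4. New:
  {p, u}  = {p} ∪ {u}
  {q, r, s, t}  = {s, t} ∪ {q, r}
Step 5: stable.

|σ(𝒢)| = 16.  σ(𝒢) = { {}, {p}, {u}, {p, u}, {q, r}, {s, t}, {p, q, r}, {p, s, t}, {q, r, u}, {s, t, u}, {p, q, r, u}, {p, s, t, u}, {q, r, s, t}, {p, q, r, s, t}, {q, r, s, t, u}, X }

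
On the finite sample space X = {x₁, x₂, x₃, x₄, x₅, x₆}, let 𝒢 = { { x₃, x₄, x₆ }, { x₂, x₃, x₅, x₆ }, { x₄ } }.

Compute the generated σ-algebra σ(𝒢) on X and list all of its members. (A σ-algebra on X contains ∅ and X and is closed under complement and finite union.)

Take S₀ = 𝒢 ∪ {∅, X} = { {  }, { x₄ }, { x₃, x₄, x₆ }, { x₂, x₃, x₅, x₆ }, X }.
Step 1 adds 4:
  { x₁, x₄ }  = complement { x₂, x₃, x₅, x₆ }
  { x₁, x₂, x₅ }  = complement { x₃, x₄, x₆ }
  { x₁, x₂, x₃, x₅, x₆ }  = complement { x₄ }
  { x₂, x₃, x₄, x₅, x₆ }  = { x₄ } ∪ { x₂, x₃, x₅, x₆ }
  |family| = 9
Step 2 (3 new):
  { x₁ }  = complement { x₂, x₃, x₄, x₅, x₆ }
  { x₁, x₂, x₄, x₅ }  = { x₁, x₂, x₅ } ∪ { x₁, x₄ }
  { x₁, x₃, x₄, x₆ }  = { x₁, x₄ } ∪ { x₃, x₄, x₆ }
  |family| = 12
Step 3. New:
  { x₂, x₅ }  = complement { x₁, x₃, x₄, x₆ }
  { x₃, x₆ }  = complement { x₁, x₂, x₄, x₅ }
  |family| = 14
Step 4 adds 2:
  { x₁, x₃, x₆ }  = { x₁ } ∪ { x₃, x₆ }
  { x₂, x₄, x₅ }  = { x₂, x₅ } ∪ { x₄ }
  |family| = 16
Step 5: no new sets; the family is a σ-algebra.

Hence σ(𝒢) has 16 members: { {  }, { x₁ }, { x₄ }, { x₁, x₄ }, { x₂, x₅ }, { x₃, x₆ }, { x₁, x₂, x₅ }, { x₁, x₃, x₆ }, { x₂, x₄, x₅ }, { x₃, x₄, x₆ }, { x₁, x₂, x₄, x₅ }, { x₁, x₃, x₄, x₆ }, { x₂, x₃, x₅, x₆ }, { x₁, x₂, x₃, x₅, x₆ }, { x₂, x₃, x₄, x₅, x₆ }, X }.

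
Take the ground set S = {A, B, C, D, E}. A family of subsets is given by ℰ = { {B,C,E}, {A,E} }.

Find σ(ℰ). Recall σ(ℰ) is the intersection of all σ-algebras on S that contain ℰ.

Take S₀ = ℰ ∪ {∅, S} = { {}, {A,E}, {B,C,E}, S }.
Pass 1: 3 new —
  {A,D}  = complement {B,C,E}
  {B,C,D}  = complement {A,E}
  {A,B,C,E}  = {A,E} ∪ {B,C,E}
  (now 7)
Pass 2 adds 4:
  {D}  = complement {A,B,C,E}
  {A,D,E}  = {A,D} ∪ {A,E}
  {A,B,C,D}  = {B,C,D} ∪ {A,D}
  {B,C,D,E}  = {B,C,E} ∪ {B,C,D}
  (now 11)
Pass 3: 3 new —
  {A}  = complement {B,C,D,E}
  {E}  = complement {A,B,C,D}
  {B,C}  = complement {A,D,E}
  (now 14)
Pass 4. New:
  {D,E}  = {D} ∪ {E}
  {A,B,C}  = {B,C} ∪ {A}
  (now 16)
Pass 5: closed — nothing new.

Hence σ(ℰ) has 16 members: { {}, {A}, {D}, {E}, {A,D}, {A,E}, {B,C}, {D,E}, {A,B,C}, {A,D,E}, {B,C,D}, {B,C,E}, {A,B,C,D}, {A,B,C,E}, {B,C,D,E}, S }.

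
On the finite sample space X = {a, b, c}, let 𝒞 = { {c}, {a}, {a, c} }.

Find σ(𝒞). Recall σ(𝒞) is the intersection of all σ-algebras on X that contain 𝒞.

Start: 𝒞 ∪ {∅, X} = { {}, {a}, {c}, {a, c}, X }.
Pass 1 adds 3:
  {b}  = {a, c}ᶜ
  {a, b}  = {c}ᶜ
  {b, c}  = {a}ᶜ
  (now 8)
Pass 2: closed — nothing new.

Hence σ(𝒞) has 8 members: { {}, {a}, {b}, {c}, {a, b}, {a, c}, {b, c}, X }.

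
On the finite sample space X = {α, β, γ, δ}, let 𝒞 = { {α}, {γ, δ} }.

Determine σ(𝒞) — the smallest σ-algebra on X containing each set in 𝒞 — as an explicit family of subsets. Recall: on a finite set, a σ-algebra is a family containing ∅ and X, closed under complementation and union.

Seed the family with 𝒞 together with ∅ and X: { ∅, {α}, {γ, δ}, X }.
Step 1: 3 new —
  {α, β}  = ᶜ of {γ, δ}
  {α, γ, δ}  = {γ, δ} ∪ {α}
  {β, γ, δ}  = ᶜ of {α}
  [7 total]
Step 2: +1 →
  {β}  = ᶜ of {α, γ, δ}
  [8 total]
Step 3: closed — nothing new.

Hence σ(𝒞) has 8 members: { ∅, {α}, {β}, {α, β}, {γ, δ}, {α, γ, δ}, {β, γ, δ}, X }.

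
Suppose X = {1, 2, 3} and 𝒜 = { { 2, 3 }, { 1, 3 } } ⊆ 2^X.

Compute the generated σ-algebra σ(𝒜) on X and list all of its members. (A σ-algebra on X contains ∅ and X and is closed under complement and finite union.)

Initial family (4 sets): { {  }, { 1, 3 }, { 2, 3 }, X }.
Pass 1 adds 2:
  { 1 }  = { 2, 3 }ᶜ
  { 2 }  = { 1, 3 }ᶜ
  |family| = 6
Pass 2. New:
  { 1, 2 }  = { 2 } ∪ { 1 }
  |family| = 7
Pass 3 (1 new):
  { 3 }  = { 1, 2 }ᶜ
  |family| = 8
Pass 4: stable.

Therefore σ(𝒜) = { {  }, { 1 }, { 2 }, { 3 }, { 1, 2 }, { 1, 3 }, { 2, 3 }, X } (|σ(𝒜)| = 8).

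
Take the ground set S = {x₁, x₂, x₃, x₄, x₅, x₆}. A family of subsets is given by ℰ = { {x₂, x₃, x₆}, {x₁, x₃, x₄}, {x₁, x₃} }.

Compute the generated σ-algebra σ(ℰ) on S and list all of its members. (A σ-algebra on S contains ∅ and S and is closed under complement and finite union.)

Answer: σ(ℰ) = { {}, {x₁}, {x₃}, {x₄}, {x₅}, {x₁, x₃}, {x₁, x₄}, {x₁, x₅}, {x₂, x₆}, {x₃, x₄}, {x₃, x₅}, {x₄, x₅}, {x₁, x₂, x₆}, {x₁, x₃, x₄}, {x₁, x₃, x₅}, {x₁, x₄, x₅}, {x₂, x₃, x₆}, {x₂, x₄, x₆}, {x₂, x₅, x₆}, {x₃, x₄, x₅}, {x₁, x₂, x₃, x₆}, {x₁, x₂, x₄, x₆}, {x₁, x₂, x₅, x₆}, {x₁, x₃, x₄, x₅}, {x₂, x₃, x₄, x₆}, {x₂, x₃, x₅, x₆}, {x₂, x₄, x₅, x₆}, {x₁, x₂, x₃, x₄, x₆}, {x₁, x₂, x₃, x₅, x₆}, {x₁, x₂, x₄, x₅, x₆}, {x₂, x₃, x₄, x₅, x₆}, S }

Check:
Start: ℰ ∪ {∅, S} = { {}, {x₁, x₃}, {x₁, x₃, x₄}, {x₂, x₃, x₆}, S }.
Round 1 (5 new):
  {x₁, x₄, x₅}  = S∖{x₂, x₃, x₆}
  {x₂, x₅, x₆}  = S∖{x₁, x₃, x₄}
  {x₁, x₂, x₃, x₆}  = {x₁, x₃} ∪ {x₂, x₃, x₆}
  {x₂, x₄, x₅, x₆}  = S∖{x₁, x₃}
  {x₁, x₂, x₃, x₄, x₆}  = {x₁, x₃, x₄} ∪ {x₂, x₃, x₆}
  |family| = 10
Round 2 (7 new):
  {x₅}  = S∖{x₁, x₂, x₃, x₄, x₆}
  {x₄, x₅}  = S∖{x₁, x₂, x₃, x₆}
  {x₁, x₃, x₄, x₅}  = {x₁, x₄, x₅} ∪ {x₁, x₃, x₄}
  {x₂, x₃, x₅, x₆}  = {x₂, x₃, x₆} ∪ {x₂, x₅, x₆}
  {x₁, x₂, x₃, x₅, x₆}  = {x₂, x₅, x₆} ∪ {x₁, x₂, x₃, x₆}
  {x₁, x₂, x₄, x₅, x₆}  = {x₁, x₄, x₅} ∪ {x₂, x₅, x₆}
  {x₂, x₃, x₄, x₅, x₆}  = {x₂, x₃, x₆} ∪ {x₂, x₄, x₅, x₆}
  |family| = 17
Round 3 adds 6:
  {x₁}  = S∖{x₂, x₃, x₄, x₅, x₆}
  {x₃}  = S∖{x₁, x₂, x₄, x₅, x₆}
  {x₄}  = S∖{x₁, x₂, x₃, x₅, x₆}
  {x₁, x₄}  = S∖{x₂, x₃, x₅, x₆}
  {x₂, x₆}  = S∖{x₁, x₃, x₄, x₅}
  {x₁, x₃, x₅}  = {x₁, x₃} ∪ {x₅}
  |family| = 23
Round 4 adds 9:
  {x₁, x₅}  = {x₁} ∪ {x₅}
  {x₃, x₄}  = {x₃} ∪ {x₄}
  {x₃, x₅}  = {x₅} ∪ {x₃}
  {x₁, x₂, x₆}  = {x₁} ∪ {x₂, x₆}
  {x₂, x₄, x₆}  = S∖{x₁, x₃, x₅}
  {x₃, x₄, x₅}  = {x₄, x₅} ∪ {x₃}
  {x₁, x₂, x₄, x₆}  = {x₂, x₆} ∪ {x₁, x₄}
  {x₁, x₂, x₅, x₆}  = {x₁} ∪ {x₂, x₅, x₆}
  {x₂, x₃, x₄, x₆}  = {x₂, x₃, x₆} ∪ {x₄}
  |family| = 32
Round 5 adds nothing — fixpoint reached.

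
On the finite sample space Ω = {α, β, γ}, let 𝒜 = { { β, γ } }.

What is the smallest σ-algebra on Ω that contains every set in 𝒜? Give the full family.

Start: 𝒜 ∪ {∅, Ω} = { {}, { β, γ }, Ω }.
Iteration 1: 1 new —
  { α }  = ᶜ of { β, γ }
  — 4 sets.
After Iteration 2 the family is unchanged; done.

σ(𝒜) = { {}, { α }, { β, γ }, Ω }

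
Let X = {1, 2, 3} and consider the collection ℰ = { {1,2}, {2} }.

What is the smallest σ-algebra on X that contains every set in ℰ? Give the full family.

Seed the family with ℰ together with ∅ and X: { {}, {2}, {1,2}, X }.
Pass 1 (2 new):
  {3}  = X∖{1,2}
  {1,3}  = X∖{2}
  |family| = 6
Pass 2: 1 new —
  {2,3}  = {3} ∪ {2}
  |family| = 7
Pass 3 (1 new):
  {1}  = X∖{2,3}
  |family| = 8
After Pass 4 the family is unchanged; done.

Hence σ(ℰ) has 8 members: { {}, {1}, {2}, {3}, {1,2}, {1,3}, {2,3}, X }.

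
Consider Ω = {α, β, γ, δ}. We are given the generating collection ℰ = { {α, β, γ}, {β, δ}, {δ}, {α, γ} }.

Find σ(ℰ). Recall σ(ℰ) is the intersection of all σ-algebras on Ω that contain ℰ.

Initial family (6 sets): { {}, {δ}, {α, γ}, {β, δ}, {α, β, γ}, Ω }.
Iteration 1. New:
  {α, γ, δ}  = {α, γ} ∪ {δ}
  — 7 sets.
Iteration 2. New:
  {β}  = Ω∖{α, γ, δ}
  — 8 sets.
After Iteration 3 the family is unchanged; done.

|σ(ℰ)| = 8.  σ(ℰ) = { {}, {β}, {δ}, {α, γ}, {β, δ}, {α, β, γ}, {α, γ, δ}, Ω }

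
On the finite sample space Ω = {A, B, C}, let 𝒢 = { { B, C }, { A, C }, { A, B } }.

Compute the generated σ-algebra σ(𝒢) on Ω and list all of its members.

σ(𝒢) (8 sets): { {}, { A }, { B }, { C }, { A, B }, { A, C }, { B, C }, Ω }

Derivation:
Take S₀ = 𝒢 ∪ {∅, Ω} = { {}, { A, B }, { A, C }, { B, C }, Ω }.
Round 1: +3 →
  { A }  = ᶜ of { B, C }
  { B }  = ᶜ of { A, C }
  { C }  = ᶜ of { A, B }
  — 8 sets.
Round 2: closed — nothing new.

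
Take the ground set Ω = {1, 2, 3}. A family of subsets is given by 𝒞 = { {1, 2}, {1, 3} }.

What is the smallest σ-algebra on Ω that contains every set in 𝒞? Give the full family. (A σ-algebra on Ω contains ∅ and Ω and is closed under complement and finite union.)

Answer: σ(𝒞) = { {}, {1}, {2}, {3}, {1, 2}, {1, 3}, {2, 3}, Ω }

Trace:
Initial family (4 sets): { {}, {1, 2}, {1, 3}, Ω }.
Iteration 1 (2 new):
  {2}  = ᶜ of {1, 3}
  {3}  = ᶜ of {1, 2}
  [6 total]
Iteration 2. New:
  {2, 3}  = {3} ∪ {2}
  [7 total]
Iteration 3 adds 1:
  {1}  = ᶜ of {2, 3}
  [8 total]
Iteration 4: no new sets; the family is a σ-algebra.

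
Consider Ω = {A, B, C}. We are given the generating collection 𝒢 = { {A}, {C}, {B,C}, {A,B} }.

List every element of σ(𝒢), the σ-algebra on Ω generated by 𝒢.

σ(𝒢) = { {}, {A}, {B}, {C}, {A,B}, {A,C}, {B,C}, Ω }

Check:
Initial family (6 sets): { {}, {A}, {C}, {A,B}, {B,C}, Ω }.
Pass 1 adds 1:
  {A,C}  = {C} ∪ {A}
  (now 7)
Pass 2 (1 new):
  {B}  = {A,C}ᶜ
  (now 8)
Pass 3 adds nothing — fixpoint reached.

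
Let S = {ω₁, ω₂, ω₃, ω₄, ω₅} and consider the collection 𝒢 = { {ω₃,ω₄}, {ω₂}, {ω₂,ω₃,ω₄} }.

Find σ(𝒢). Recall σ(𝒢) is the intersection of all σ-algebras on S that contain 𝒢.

σ(𝒢) (8 sets): { {}, {ω₂}, {ω₁,ω₅}, {ω₃,ω₄}, {ω₁,ω₂,ω₅}, {ω₂,ω₃,ω₄}, {ω₁,ω₃,ω₄,ω₅}, S }

Working:
Seed the family with 𝒢 together with ∅ and S: { {}, {ω₂}, {ω₃,ω₄}, {ω₂,ω₃,ω₄}, S }.
Step 1 adds 3:
  {ω₁,ω₅}  = S∖{ω₂,ω₃,ω₄}
  {ω₁,ω₂,ω₅}  = S∖{ω₃,ω₄}
  {ω₁,ω₃,ω₄,ω₅}  = S∖{ω₂}
  — 8 sets.
Step 2: stable.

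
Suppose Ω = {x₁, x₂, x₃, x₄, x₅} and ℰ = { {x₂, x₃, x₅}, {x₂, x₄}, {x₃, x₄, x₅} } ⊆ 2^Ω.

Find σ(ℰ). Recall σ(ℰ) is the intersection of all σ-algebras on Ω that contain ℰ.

Answer: σ(ℰ) = { {}, {x₁}, {x₂}, {x₄}, {x₁, x₂}, {x₁, x₄}, {x₂, x₄}, {x₃, x₅}, {x₁, x₂, x₄}, {x₁, x₃, x₅}, {x₂, x₃, x₅}, {x₃, x₄, x₅}, {x₁, x₂, x₃, x₅}, {x₁, x₃, x₄, x₅}, {x₂, x₃, x₄, x₅}, Ω }

Working:
Start: ℰ ∪ {∅, Ω} = { {}, {x₂, x₄}, {x₂, x₃, x₅}, {x₃, x₄, x₅}, Ω }.
Round 1 (4 new):
  {x₁, x₂}  = complement {x₃, x₄, x₅}
  {x₁, x₄}  = complement {x₂, x₃, x₅}
  {x₁, x₃, x₅}  = complement {x₂, x₄}
  {x₂, x₃, x₄, x₅}  = {x₃, x₄, x₅} ∪ {x₂, x₃, x₅}
  — 9 sets.
Round 2: 4 new —
  {x₁}  = complement {x₂, x₃, x₄, x₅}
  {x₁, x₂, x₄}  = {x₁, x₂} ∪ {x₁, x₄}
  {x₁, x₂, x₃, x₅}  = {x₁, x₂} ∪ {x₁, x₃, x₅}
  {x₁, x₃, x₄, x₅}  = {x₃, x₄, x₅} ∪ {x₁, x₃, x₅}
  — 13 sets.
Round 3 adds 3:
  {x₂}  = complement {x₁, x₃, x₄, x₅}
  {x₄}  = complement {x₁, x₂, x₃, x₅}
  {x₃, x₅}  = complement {x₁, x₂, x₄}
  — 16 sets.
Round 4: no new sets; the family is a σ-algebra.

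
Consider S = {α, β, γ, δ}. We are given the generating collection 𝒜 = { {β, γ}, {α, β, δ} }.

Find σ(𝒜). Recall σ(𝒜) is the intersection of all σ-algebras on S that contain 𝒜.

Start: 𝒜 ∪ {∅, S} = { {}, {β, γ}, {α, β, δ}, S }.
Pass 1 (2 new):
  {γ}  = complement {α, β, δ}
  {α, δ}  = complement {β, γ}
  — 6 sets.
Pass 2: 1 new —
  {α, γ, δ}  = {γ} ∪ {α, δ}
  — 7 sets.
Pass 3: +1 →
  {β}  = complement {α, γ, δ}
  — 8 sets.
Pass 4: closed — nothing new.

Therefore σ(𝒜) = { {}, {β}, {γ}, {α, δ}, {β, γ}, {α, β, δ}, {α, γ, δ}, S } (|σ(𝒜)| = 8).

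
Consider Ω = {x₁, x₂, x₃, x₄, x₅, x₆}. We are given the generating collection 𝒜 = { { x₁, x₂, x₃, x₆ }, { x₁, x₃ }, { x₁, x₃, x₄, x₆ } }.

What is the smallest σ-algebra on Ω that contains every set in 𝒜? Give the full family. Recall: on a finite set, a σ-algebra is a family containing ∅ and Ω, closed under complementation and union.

Take S₀ = 𝒜 ∪ {∅, Ω} = { {}, { x₁, x₃ }, { x₁, x₂, x₃, x₆ }, { x₁, x₃, x₄, x₆ }, Ω }.
Iteration 1 (4 new):
  { x₂, x₅ }  = Ω∖{ x₁, x₃, x₄, x₆ }
  { x₄, x₅ }  = Ω∖{ x₁, x₂, x₃, x₆ }
  { x₂, x₄, x₅, x₆ }  = Ω∖{ x₁, x₃ }
  { x₁, x₂, x₃, x₄, x₆ }  = { x₁, x₃, x₄, x₆ } ∪ { x₁, x₂, x₃, x₆ }
  — 9 sets.
Iteration 2 adds 6:
  { x₅ }  = Ω∖{ x₁, x₂, x₃, x₄, x₆ }
  { x₂, x₄, x₅ }  = { x₂, x₅ } ∪ { x₄, x₅ }
  { x₁, x₂, x₃, x₅ }  = { x₂, x₅ } ∪ { x₁, x₃ }
  { x₁, x₃, x₄, x₅ }  = { x₄, x₅ } ∪ { x₁, x₃ }
  { x₁, x₂, x₃, x₅, x₆ }  = { x₂, x₅ } ∪ { x₁, x₂, x₃, x₆ }
  { x₁, x₃, x₄, x₅, x₆ }  = { x₄, x₅ } ∪ { x₁, x₃, x₄, x₆ }
  — 15 sets.
Iteration 3. New:
  { x₂ }  = Ω∖{ x₁, x₃, x₄, x₅, x₆ }
  { x₄ }  = Ω∖{ x₁, x₂, x₃, x₅, x₆ }
  { x₂, x₆ }  = Ω∖{ x₁, x₃, x₄, x₅ }
  { x₄, x₆ }  = Ω∖{ x₁, x₂, x₃, x₅ }
  { x₁, x₃, x₅ }  = { x₁, x₃ } ∪ { x₅ }
  { x₁, x₃, x₆ }  = Ω∖{ x₂, x₄, x₅ }
  { x₁, x₂, x₃, x₄, x₅ }  = { x₄, x₅ } ∪ { x₁, x₂, x₃, x₅ }
  — 22 sets.
Iteration 4. New:
  { x₆ }  = Ω∖{ x₁, x₂, x₃, x₄, x₅ }
  { x₂, x₄ }  = { x₂ } ∪ { x₄ }
  { x₁, x₂, x₃ }  = { x₂ } ∪ { x₁, x₃ }
  { x₁, x₃, x₄ }  = { x₁, x₃ } ∪ { x₄ }
  { x₂, x₄, x₆ }  = Ω∖{ x₁, x₃, x₅ }
  { x₂, x₅, x₆ }  = { x₂, x₅ } ∪ { x₂, x₆ }
  { x₄, x₅, x₆ }  = { x₄, x₅ } ∪ { x₄, x₆ }
  { x₁, x₃, x₅, x₆ }  = { x₁, x₃, x₆ } ∪ { x₁, x₃, x₅ }
  — 30 sets.
Iteration 5: 2 new —
  { x₅, x₆ }  = { x₆ } ∪ { x₅ }
  { x₁, x₂, x₃, x₄ }  = { x₁, x₂, x₃ } ∪ { x₁, x₃, x₄ }
  — 32 sets.
After Iteration 6 the family is unchanged; done.

Hence σ(𝒜) has 32 members: { {}, { x₂ }, { x₄ }, { x₅ }, { x₆ }, { x₁, x₃ }, { x₂, x₄ }, { x₂, x₅ }, { x₂, x₆ }, { x₄, x₅ }, { x₄, x₆ }, { x₅, x₆ }, { x₁, x₂, x₃ }, { x₁, x₃, x₄ }, { x₁, x₃, x₅ }, { x₁, x₃, x₆ }, { x₂, x₄, x₅ }, { x₂, x₄, x₆ }, { x₂, x₅, x₆ }, { x₄, x₅, x₆ }, { x₁, x₂, x₃, x₄ }, { x₁, x₂, x₃, x₅ }, { x₁, x₂, x₃, x₆ }, { x₁, x₃, x₄, x₅ }, { x₁, x₃, x₄, x₆ }, { x₁, x₃, x₅, x₆ }, { x₂, x₄, x₅, x₆ }, { x₁, x₂, x₃, x₄, x₅ }, { x₁, x₂, x₃, x₄, x₆ }, { x₁, x₂, x₃, x₅, x₆ }, { x₁, x₃, x₄, x₅, x₆ }, Ω }.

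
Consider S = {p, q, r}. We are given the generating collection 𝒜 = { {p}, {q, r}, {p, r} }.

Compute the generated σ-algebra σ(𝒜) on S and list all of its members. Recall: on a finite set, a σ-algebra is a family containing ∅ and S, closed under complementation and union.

σ(𝒜) (8 sets): { {}, {p}, {q}, {r}, {p, q}, {p, r}, {q, r}, S }

Check:
Begin from { {}, {p}, {p, r}, {q, r}, S } (that is, 𝒜 plus ∅ and S).
Iteration 1 (1 new):
  {q}  = complement {p, r}
  (now 6)
Iteration 2: 1 new —
  {p, q}  = {q} ∪ {p}
  (now 7)
Iteration 3. New:
  {r}  = complement {p, q}
  (now 8)
Iteration 4: already closed under ᶜ and ∪.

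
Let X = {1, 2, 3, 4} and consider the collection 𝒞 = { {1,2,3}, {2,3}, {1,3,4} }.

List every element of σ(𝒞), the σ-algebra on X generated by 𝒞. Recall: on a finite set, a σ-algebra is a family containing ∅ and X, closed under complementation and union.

Initial family (5 sets): { {}, {2,3}, {1,2,3}, {1,3,4}, X }.
Iteration 1 adds 3:
  {2}  = {1,3,4}ᶜ
  {4}  = {1,2,3}ᶜ
  {1,4}  = {2,3}ᶜ
  — 8 sets.
Iteration 2 (3 new):
  {2,4}  = {4} ∪ {2}
  {1,2,4}  = {2} ∪ {1,4}
  {2,3,4}  = {4} ∪ {2,3}
  — 11 sets.
Iteration 3 adds 3:
  {1}  = {2,3,4}ᶜ
  {3}  = {1,2,4}ᶜ
  {1,3}  = {2,4}ᶜ
  — 14 sets.
Iteration 4 adds 2:
  {1,2}  = {2} ∪ {1}
  {3,4}  = {3} ∪ {4}
  — 16 sets.
Iteration 5: closed — nothing new.

σ(𝒞) = { {}, {1}, {2}, {3}, {4}, {1,2}, {1,3}, {1,4}, {2,3}, {2,4}, {3,4}, {1,2,3}, {1,2,4}, {1,3,4}, {2,3,4}, X }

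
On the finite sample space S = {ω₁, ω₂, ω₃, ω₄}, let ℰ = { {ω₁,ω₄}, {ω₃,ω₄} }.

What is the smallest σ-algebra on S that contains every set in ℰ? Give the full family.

Take S₀ = ℰ ∪ {∅, S} = { {}, {ω₁,ω₄}, {ω₃,ω₄}, S }.
Round 1. New:
  {ω₁,ω₂}  = ᶜ of {ω₃,ω₄}
  {ω₂,ω₃}  = ᶜ of {ω₁,ω₄}
  {ω₁,ω₃,ω₄}  = {ω₃,ω₄} ∪ {ω₁,ω₄}
  (now 7)
Round 2 adds 4:
  {ω₂}  = ᶜ of {ω₁,ω₃,ω₄}
  {ω₁,ω₂,ω₃}  = {ω₂,ω₃} ∪ {ω₁,ω₂}
  {ω₁,ω₂,ω₄}  = {ω₁,ω₄} ∪ {ω₁,ω₂}
  {ω₂,ω₃,ω₄}  = {ω₃,ω₄} ∪ {ω₂,ω₃}
  (now 11)
Round 3. New:
  {ω₁}  = ᶜ of {ω₂,ω₃,ω₄}
  {ω₃}  = ᶜ of {ω₁,ω₂,ω₄}
  {ω₄}  = ᶜ of {ω₁,ω₂,ω₃}
  (now 14)
Round 4. New:
  {ω₁,ω₃}  = {ω₃} ∪ {ω₁}
  {ω₂,ω₄}  = {ω₄} ∪ {ω₂}
  (now 16)
Round 5: stable.

Hence σ(ℰ) has 16 members: { {}, {ω₁}, {ω₂}, {ω₃}, {ω₄}, {ω₁,ω₂}, {ω₁,ω₃}, {ω₁,ω₄}, {ω₂,ω₃}, {ω₂,ω₄}, {ω₃,ω₄}, {ω₁,ω₂,ω₃}, {ω₁,ω₂,ω₄}, {ω₁,ω₃,ω₄}, {ω₂,ω₃,ω₄}, S }.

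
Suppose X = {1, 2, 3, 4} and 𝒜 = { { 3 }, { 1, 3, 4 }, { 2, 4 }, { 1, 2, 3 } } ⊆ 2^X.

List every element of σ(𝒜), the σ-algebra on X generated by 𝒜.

σ(𝒜) (16 sets): { ∅, { 1 }, { 2 }, { 3 }, { 4 }, { 1, 2 }, { 1, 3 }, { 1, 4 }, { 2, 3 }, { 2, 4 }, { 3, 4 }, { 1, 2, 3 }, { 1, 2, 4 }, { 1, 3, 4 }, { 2, 3, 4 }, X }

Working:
Begin from { ∅, { 3 }, { 2, 4 }, { 1, 2, 3 }, { 1, 3, 4 }, X } (that is, 𝒜 plus ∅ and X).
Step 1: +5 →
  { 2 }  = complement { 1, 3, 4 }
  { 4 }  = complement { 1, 2, 3 }
  { 1, 3 }  = complement { 2, 4 }
  { 1, 2, 4 }  = complement { 3 }
  { 2, 3, 4 }  = { 3 } ∪ { 2, 4 }
Step 2 (3 new):
  { 1 }  = complement { 2, 3, 4 }
  { 2, 3 }  = { 2 } ∪ { 3 }
  { 3, 4 }  = { 3 } ∪ { 4 }
Step 3. New:
  { 1, 2 }  = complement { 3, 4 }
  { 1, 4 }  = complement { 2, 3 }
Step 4 adds nothing — fixpoint reached.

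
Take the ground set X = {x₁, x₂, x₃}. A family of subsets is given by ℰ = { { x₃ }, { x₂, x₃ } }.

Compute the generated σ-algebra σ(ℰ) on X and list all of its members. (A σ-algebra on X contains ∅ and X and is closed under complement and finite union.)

σ(ℰ) = { {}, { x₁ }, { x₂ }, { x₃ }, { x₁, x₂ }, { x₁, x₃ }, { x₂, x₃ }, X }

Derivation:
Seed the family with ℰ together with ∅ and X: { {}, { x₃ }, { x₂, x₃ }, X }.
Iteration 1: 2 new —
  { x₁ }  = { x₂, x₃ }ᶜ
  { x₁, x₂ }  = { x₃ }ᶜ
  (now 6)
Iteration 2: +1 →
  { x₁, x₃ }  = { x₃ } ∪ { x₁ }
  (now 7)
Iteration 3 adds 1:
  { x₂ }  = { x₁, x₃ }ᶜ
  (now 8)
Iteration 4: already closed under ᶜ and ∪.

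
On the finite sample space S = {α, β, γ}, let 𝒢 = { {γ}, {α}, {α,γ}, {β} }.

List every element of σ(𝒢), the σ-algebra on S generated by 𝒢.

Start: 𝒢 ∪ {∅, S} = { ∅, {α}, {β}, {γ}, {α,γ}, S }.
Step 1 (2 new):
  {α,β}  = S∖{γ}
  {β,γ}  = S∖{α}
  [8 total]
Step 2 adds nothing — fixpoint reached.

Therefore σ(𝒢) = { ∅, {α}, {β}, {γ}, {α,β}, {α,γ}, {β,γ}, S } (|σ(𝒢)| = 8).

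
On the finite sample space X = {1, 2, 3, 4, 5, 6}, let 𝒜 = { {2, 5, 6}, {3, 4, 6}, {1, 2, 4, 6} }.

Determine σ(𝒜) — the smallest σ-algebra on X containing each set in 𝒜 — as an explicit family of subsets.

Seed the family with 𝒜 together with ∅ and X: { {}, {2, 5, 6}, {3, 4, 6}, {1, 2, 4, 6}, X }.
Step 1: +6 →
  {3, 5}  = ᶜ of {1, 2, 4, 6}
  {1, 2, 5}  = ᶜ of {3, 4, 6}
  {1, 3, 4}  = ᶜ of {2, 5, 6}
  {1, 2, 3, 4, 6}  = {1, 2, 4, 6} ∪ {3, 4, 6}
  {1, 2, 4, 5, 6}  = {1, 2, 4, 6} ∪ {2, 5, 6}
  {2, 3, 4, 5, 6}  = {3, 4, 6} ∪ {2, 5, 6}
  (now 11)
Step 2 adds 10:
  {1}  = ᶜ of {2, 3, 4, 5, 6}
  {3}  = ᶜ of {1, 2, 4, 5, 6}
  {5}  = ᶜ of {1, 2, 3, 4, 6}
  {1, 2, 3, 5}  = {1, 2, 5} ∪ {3, 5}
  {1, 2, 5, 6}  = {2, 5, 6} ∪ {1, 2, 5}
  {1, 3, 4, 5}  = {1, 3, 4} ∪ {3, 5}
  {1, 3, 4, 6}  = {1, 3, 4} ∪ {3, 4, 6}
  {2, 3, 5, 6}  = {2, 5, 6} ∪ {3, 5}
  {3, 4, 5, 6}  = {3, 5} ∪ {3, 4, 6}
  {1, 2, 3, 4, 5}  = {1, 2, 5} ∪ {1, 3, 4}
  (now 21)
Step 3: 12 new —
  {6}  = ᶜ of {1, 2, 3, 4, 5}
  {1, 2}  = ᶜ of {3, 4, 5, 6}
  {1, 3}  = {3} ∪ {1}
  {1, 4}  = ᶜ of {2, 3, 5, 6}
  {1, 5}  = {5} ∪ {1}
  {2, 5}  = ᶜ of {1, 3, 4, 6}
  {2, 6}  = ᶜ of {1, 3, 4, 5}
  {3, 4}  = ᶜ of {1, 2, 5, 6}
  {4, 6}  = ᶜ of {1, 2, 3, 5}
  {1, 3, 5}  = {3, 5} ∪ {1}
  {1, 2, 3, 5, 6}  = {3, 5} ∪ {1, 2, 5, 6}
  {1, 3, 4, 5, 6}  = {1, 3, 4} ∪ {3, 4, 5, 6}
  (now 33)
Step 4: +26 →
  {2}  = ᶜ of {1, 3, 4, 5, 6}
  {4}  = ᶜ of {1, 2, 3, 5, 6}
  {1, 6}  = {6} ∪ {1}
  {3, 6}  = {6} ∪ {3}
  {5, 6}  = {6} ∪ {5}
  {1, 2, 3}  = {1, 2} ∪ {3}
  {1, 2, 4}  = {1, 2} ∪ {1, 4}
  {1, 2, 6}  = {1, 2} ∪ {2, 6}
  {1, 3, 6}  = {6} ∪ {1, 3}
  {1, 4, 5}  = {5} ∪ {1, 4}
  {1, 4, 6}  = {6} ∪ {1, 4}
  {1, 5, 6}  = {6} ∪ {1, 5}
  {2, 3, 5}  = {2, 5} ∪ {3}
  {2, 3, 6}  = {2, 6} ∪ {3}
  {2, 4, 6}  = ᶜ of {1, 3, 5}
  {3, 4, 5}  = {3, 4} ∪ {5}
  {3, 5, 6}  = {6} ∪ {3, 5}
  {4, 5, 6}  = {5} ∪ {4, 6}
  {1, 2, 3, 4}  = {3, 4} ∪ {1, 2}
  {1, 2, 3, 6}  = {2, 6} ∪ {1, 3}
  {1, 2, 4, 5}  = {2, 5} ∪ {1, 4}
  {1, 3, 5, 6}  = {1, 3, 5} ∪ {6}
  {1, 4, 5, 6}  = {1, 5} ∪ {4, 6}
  {2, 3, 4, 5}  = {2, 5} ∪ {3, 4}
  {2, 3, 4, 6}  = ᶜ of {1, 5}
  {2, 4, 5, 6}  = ᶜ of {1, 3}
  (now 59)
Step 5 adds 5:
  {2, 3}  = ᶜ of {1, 4, 5, 6}
  {2, 4}  = ᶜ of {1, 3, 5, 6}
  {4, 5}  = ᶜ of {1, 2, 3, 6}
  {2, 3, 4}  = ᶜ of {1, 5, 6}
  {2, 4, 5}  = ᶜ of {1, 3, 6}
  (now 64)
Step 6 adds nothing — fixpoint reached.

Therefore σ(𝒜) = { {}, {1}, {2}, {3}, {4}, {5}, {6}, {1, 2}, {1, 3}, {1, 4}, {1, 5}, {1, 6}, {2, 3}, {2, 4}, {2, 5}, {2, 6}, {3, 4}, {3, 5}, {3, 6}, {4, 5}, {4, 6}, {5, 6}, {1, 2, 3}, {1, 2, 4}, {1, 2, 5}, {1, 2, 6}, {1, 3, 4}, {1, 3, 5}, {1, 3, 6}, {1, 4, 5}, {1, 4, 6}, {1, 5, 6}, {2, 3, 4}, {2, 3, 5}, {2, 3, 6}, {2, 4, 5}, {2, 4, 6}, {2, 5, 6}, {3, 4, 5}, {3, 4, 6}, {3, 5, 6}, {4, 5, 6}, {1, 2, 3, 4}, {1, 2, 3, 5}, {1, 2, 3, 6}, {1, 2, 4, 5}, {1, 2, 4, 6}, {1, 2, 5, 6}, {1, 3, 4, 5}, {1, 3, 4, 6}, {1, 3, 5, 6}, {1, 4, 5, 6}, {2, 3, 4, 5}, {2, 3, 4, 6}, {2, 3, 5, 6}, {2, 4, 5, 6}, {3, 4, 5, 6}, {1, 2, 3, 4, 5}, {1, 2, 3, 4, 6}, {1, 2, 3, 5, 6}, {1, 2, 4, 5, 6}, {1, 3, 4, 5, 6}, {2, 3, 4, 5, 6}, X } (|σ(𝒜)| = 64).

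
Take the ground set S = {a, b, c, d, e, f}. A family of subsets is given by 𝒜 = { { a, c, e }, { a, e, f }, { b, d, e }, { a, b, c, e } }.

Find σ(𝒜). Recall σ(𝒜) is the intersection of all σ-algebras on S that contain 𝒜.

Begin from { {}, { a, c, e }, { a, e, f }, { b, d, e }, { a, b, c, e }, S } (that is, 𝒜 plus ∅ and S).
Round 1: 8 new —
  { d, f }  = { a, b, c, e }ᶜ
  { a, c, f }  = { b, d, e }ᶜ
  { b, c, d }  = { a, e, f }ᶜ
  { b, d, f }  = { a, c, e }ᶜ
  { a, c, e, f }  = { a, e, f } ∪ { a, c, e }
  { a, b, c, d, e }  = { a, c, e } ∪ { b, d, e }
  { a, b, c, e, f }  = { a, e, f } ∪ { a, b, c, e }
  { a, b, d, e, f }  = { a, e, f } ∪ { b, d, e }
  (now 14)
Round 2: 11 new —
  { c }  = { a, b, d, e, f }ᶜ
  { d }  = { a, b, c, e, f }ᶜ
  { f }  = { a, b, c, d, e }ᶜ
  { b, d }  = { a, c, e, f }ᶜ
  { a, c, d, f }  = { a, c, f } ∪ { d, f }
  { a, d, e, f }  = { a, e, f } ∪ { d, f }
  { b, c, d, e }  = { b, c, d } ∪ { b, d, e }
  { b, c, d, f }  = { b, d, f } ∪ { b, c, d }
  { b, d, e, f }  = { b, d, f } ∪ { b, d, e }
  { a, b, c, d, f }  = { b, d, f } ∪ { a, c, f }
  { a, c, d, e, f }  = { a, c, e, f } ∪ { d, f }
  (now 25)
Round 3 (12 new):
  { b }  = { a, c, d, e, f }ᶜ
  { e }  = { a, b, c, d, f }ᶜ
  { a, c }  = { b, d, e, f }ᶜ
  { a, e }  = { b, c, d, f }ᶜ
  { a, f }  = { b, c, d, e }ᶜ
  { b, c }  = { a, d, e, f }ᶜ
  { b, e }  = { a, c, d, f }ᶜ
  { c, d }  = { c } ∪ { d }
  { c, f }  = { f } ∪ { c }
  { c, d, f }  = { d, f } ∪ { c }
  { a, c, d, e }  = { a, c, e } ∪ { d }
  { b, c, d, e, f }  = { b, d, f } ∪ { b, c, d, e }
  (now 37)
Round 4: +24 →
  { a }  = { b, c, d, e, f }ᶜ
  { b, f }  = { a, c, d, e }ᶜ
  { c, e }  = { e } ∪ { c }
  { d, e }  = { e } ∪ { d }
  { e, f }  = { f } ∪ { e }
  { a, b, c }  = { b } ∪ { a, c }
  { a, b, e }  = { c, d, f }ᶜ
  { a, b, f }  = { a, f } ∪ { b }
  { a, c, d }  = { c, d } ∪ { a, c }
  { a, d, e }  = { a, e } ∪ { d }
  { a, d, f }  = { a, f } ∪ { d }
  { b, c, e }  = { b, e } ∪ { c }
  { b, c, f }  = { b } ∪ { c, f }
  { b, e, f }  = { b, e } ∪ { f }
  { c, d, e }  = { c, d } ∪ { e }
  { c, e, f }  = { e } ∪ { c, f }
  { d, e, f }  = { e } ∪ { d, f }
  { a, b, c, d }  = { a, c } ∪ { b, c, d }
  { a, b, c, f }  = { a, c, f } ∪ { b }
  { a, b, d, e }  = { c, f }ᶜ
  { a, b, d, f }  = { b, d, f } ∪ { a, f }
  { a, b, e, f }  = { c, d }ᶜ
  { b, c, e, f }  = { b, e } ∪ { c, f }
  { c, d, e, f }  = { e } ∪ { c, d, f }
  (now 61)
Round 5: +3 →
  { a, b }  = { c, d, e, f }ᶜ
  { a, d }  = { b, c, e, f }ᶜ
  { a, b, d }  = { c, e, f }ᶜ
  (now 64)
After Round 6 the family is unchanged; done.

|σ(𝒜)| = 64.  σ(𝒜) = { {}, { a }, { b }, { c }, { d }, { e }, { f }, { a, b }, { a, c }, { a, d }, { a, e }, { a, f }, { b, c }, { b, d }, { b, e }, { b, f }, { c, d }, { c, e }, { c, f }, { d, e }, { d, f }, { e, f }, { a, b, c }, { a, b, d }, { a, b, e }, { a, b, f }, { a, c, d }, { a, c, e }, { a, c, f }, { a, d, e }, { a, d, f }, { a, e, f }, { b, c, d }, { b, c, e }, { b, c, f }, { b, d, e }, { b, d, f }, { b, e, f }, { c, d, e }, { c, d, f }, { c, e, f }, { d, e, f }, { a, b, c, d }, { a, b, c, e }, { a, b, c, f }, { a, b, d, e }, { a, b, d, f }, { a, b, e, f }, { a, c, d, e }, { a, c, d, f }, { a, c, e, f }, { a, d, e, f }, { b, c, d, e }, { b, c, d, f }, { b, c, e, f }, { b, d, e, f }, { c, d, e, f }, { a, b, c, d, e }, { a, b, c, d, f }, { a, b, c, e, f }, { a, b, d, e, f }, { a, c, d, e, f }, { b, c, d, e, f }, S }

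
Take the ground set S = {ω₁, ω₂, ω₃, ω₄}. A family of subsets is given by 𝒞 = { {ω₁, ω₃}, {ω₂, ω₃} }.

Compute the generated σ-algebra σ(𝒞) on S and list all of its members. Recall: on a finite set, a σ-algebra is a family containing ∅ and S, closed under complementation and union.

Seed the family with 𝒞 together with ∅ and S: { {}, {ω₁, ω₃}, {ω₂, ω₃}, S }.
Iteration 1 adds 3:
  {ω₁, ω₄}  = S∖{ω₂, ω₃}
  {ω₂, ω₄}  = S∖{ω₁, ω₃}
  {ω₁, ω₂, ω₃}  = {ω₁, ω₃} ∪ {ω₂, ω₃}
  — 7 sets.
Iteration 2: 4 new —
  {ω₄}  = S∖{ω₁, ω₂, ω₃}
  {ω₁, ω₂, ω₄}  = {ω₁, ω₄} ∪ {ω₂, ω₄}
  {ω₁, ω₃, ω₄}  = {ω₁, ω₄} ∪ {ω₁, ω₃}
  {ω₂, ω₃, ω₄}  = {ω₂, ω₃} ∪ {ω₂, ω₄}
  — 11 sets.
Iteration 3. New:
  {ω₁}  = S∖{ω₂, ω₃, ω₄}
  {ω₂}  = S∖{ω₁, ω₃, ω₄}
  {ω₃}  = S∖{ω₁, ω₂, ω₄}
  — 14 sets.
Iteration 4 (2 new):
  {ω₁, ω₂}  = {ω₂} ∪ {ω₁}
  {ω₃, ω₄}  = {ω₃} ∪ {ω₄}
  — 16 sets.
After Iteration 5 the family is unchanged; done.

σ(𝒞) = { {}, {ω₁}, {ω₂}, {ω₃}, {ω₄}, {ω₁, ω₂}, {ω₁, ω₃}, {ω₁, ω₄}, {ω₂, ω₃}, {ω₂, ω₄}, {ω₃, ω₄}, {ω₁, ω₂, ω₃}, {ω₁, ω₂, ω₄}, {ω₁, ω₃, ω₄}, {ω₂, ω₃, ω₄}, S }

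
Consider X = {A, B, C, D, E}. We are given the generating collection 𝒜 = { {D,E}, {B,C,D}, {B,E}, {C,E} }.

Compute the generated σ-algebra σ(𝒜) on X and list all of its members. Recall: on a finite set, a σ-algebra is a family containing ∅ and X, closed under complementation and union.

Answer: σ(𝒜) = { {}, {A}, {B}, {C}, {D}, {E}, {A,B}, {A,C}, {A,D}, {A,E}, {B,C}, {B,D}, {B,E}, {C,D}, {C,E}, {D,E}, {A,B,C}, {A,B,D}, {A,B,E}, {A,C,D}, {A,C,E}, {A,D,E}, {B,C,D}, {B,C,E}, {B,D,E}, {C,D,E}, {A,B,C,D}, {A,B,C,E}, {A,B,D,E}, {A,C,D,E}, {B,C,D,E}, X }

Working:
Start: 𝒜 ∪ {∅, X} = { {}, {B,E}, {C,E}, {D,E}, {B,C,D}, X }.
Iteration 1 adds 8:
  {A,E}  = {B,C,D}ᶜ
  {A,B,C}  = {D,E}ᶜ
  {A,B,D}  = {C,E}ᶜ
  {A,C,D}  = {B,E}ᶜ
  {B,C,E}  = {B,E} ∪ {C,E}
  {B,D,E}  = {D,E} ∪ {B,E}
  {C,D,E}  = {D,E} ∪ {C,E}
  {B,C,D,E}  = {D,E} ∪ {B,C,D}
  — 14 sets.
Iteration 2: 11 new —
  {A}  = {B,C,D,E}ᶜ
  {A,B}  = {C,D,E}ᶜ
  {A,C}  = {B,D,E}ᶜ
  {A,D}  = {B,C,E}ᶜ
  {A,B,E}  = {B,E} ∪ {A,E}
  {A,C,E}  = {A,E} ∪ {C,E}
  {A,D,E}  = {D,E} ∪ {A,E}
  {A,B,C,D}  = {A,B,C} ∪ {B,C,D}
  {A,B,C,E}  = {B,E} ∪ {A,B,C}
  {A,B,D,E}  = {B,E} ∪ {A,B,D}
  {A,C,D,E}  = {C,D,E} ∪ {A,C,D}
  — 25 sets.
Iteration 3: 7 new —
  {B}  = {A,C,D,E}ᶜ
  {C}  = {A,B,D,E}ᶜ
  {D}  = {A,B,C,E}ᶜ
  {E}  = {A,B,C,D}ᶜ
  {B,C}  = {A,D,E}ᶜ
  {B,D}  = {A,C,E}ᶜ
  {C,D}  = {A,B,E}ᶜ
  — 32 sets.
Iteration 4: no new sets; the family is a σ-algebra.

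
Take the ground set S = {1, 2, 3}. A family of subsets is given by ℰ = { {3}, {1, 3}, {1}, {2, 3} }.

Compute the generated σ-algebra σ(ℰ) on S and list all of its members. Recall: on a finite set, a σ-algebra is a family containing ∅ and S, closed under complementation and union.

Take S₀ = ℰ ∪ {∅, S} = { {}, {1}, {3}, {1, 3}, {2, 3}, S }.
Round 1: 2 new —
  {2}  = ᶜ of {1, 3}
  {1, 2}  = ᶜ of {3}
Round 2: already closed under ᶜ and ∪.

σ(ℰ) = { {}, {1}, {2}, {3}, {1, 2}, {1, 3}, {2, 3}, S }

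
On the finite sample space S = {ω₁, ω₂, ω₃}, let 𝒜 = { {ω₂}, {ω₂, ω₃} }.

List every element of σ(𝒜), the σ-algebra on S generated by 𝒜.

|σ(𝒜)| = 8.  σ(𝒜) = { ∅, {ω₁}, {ω₂}, {ω₃}, {ω₁, ω₂}, {ω₁, ω₃}, {ω₂, ω₃}, S }

Working:
Start: 𝒜 ∪ {∅, S} = { ∅, {ω₂}, {ω₂, ω₃}, S }.
Pass 1 adds 2:
  {ω₁}  = S∖{ω₂, ω₃}
  {ω₁, ω₃}  = S∖{ω₂}
  — 6 sets.
Pass 2: 1 new —
  {ω₁, ω₂}  = {ω₂} ∪ {ω₁}
  — 7 sets.
Pass 3. New:
  {ω₃}  = S∖{ω₁, ω₂}
  — 8 sets.
After Pass 4 the family is unchanged; done.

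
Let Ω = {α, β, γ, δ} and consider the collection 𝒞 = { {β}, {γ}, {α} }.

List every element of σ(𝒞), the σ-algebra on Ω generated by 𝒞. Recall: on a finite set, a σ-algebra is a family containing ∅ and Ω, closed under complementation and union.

Take S₀ = 𝒞 ∪ {∅, Ω} = { ∅, {α}, {β}, {γ}, Ω }.
Pass 1: +6 →
  {α,β}  = {β} ∪ {α}
  {α,γ}  = {γ} ∪ {α}
  {β,γ}  = {γ} ∪ {β}
  {α,β,δ}  = complement {γ}
  {α,γ,δ}  = complement {β}
  {β,γ,δ}  = complement {α}
  (now 11)
Pass 2. New:
  {α,δ}  = complement {β,γ}
  {β,δ}  = complement {α,γ}
  {γ,δ}  = complement {α,β}
  {α,β,γ}  = {α,β} ∪ {γ}
  (now 15)
Pass 3 adds 1:
  {δ}  = complement {α,β,γ}
  (now 16)
Pass 4: already closed under ᶜ and ∪.

|σ(𝒞)| = 16.  σ(𝒞) = { ∅, {α}, {β}, {γ}, {δ}, {α,β}, {α,γ}, {α,δ}, {β,γ}, {β,δ}, {γ,δ}, {α,β,γ}, {α,β,δ}, {α,γ,δ}, {β,γ,δ}, Ω }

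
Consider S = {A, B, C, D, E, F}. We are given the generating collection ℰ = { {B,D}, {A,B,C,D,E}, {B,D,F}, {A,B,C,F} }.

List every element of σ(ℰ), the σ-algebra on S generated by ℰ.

|σ(ℰ)| = 32.  σ(ℰ) = { ∅, {B}, {D}, {E}, {F}, {A,C}, {B,D}, {B,E}, {B,F}, {D,E}, {D,F}, {E,F}, {A,B,C}, {A,C,D}, {A,C,E}, {A,C,F}, {B,D,E}, {B,D,F}, {B,E,F}, {D,E,F}, {A,B,C,D}, {A,B,C,E}, {A,B,C,F}, {A,C,D,E}, {A,C,D,F}, {A,C,E,F}, {B,D,E,F}, {A,B,C,D,E}, {A,B,C,D,F}, {A,B,C,E,F}, {A,C,D,E,F}, S }

Trace:
Seed the family with ℰ together with ∅ and S: { ∅, {B,D}, {B,D,F}, {A,B,C,F}, {A,B,C,D,E}, S }.
Iteration 1 adds 5:
  {F}  = complement {A,B,C,D,E}
  {D,E}  = complement {A,B,C,F}
  {A,C,E}  = complement {B,D,F}
  {A,C,E,F}  = complement {B,D}
  {A,B,C,D,F}  = {B,D,F} ∪ {A,B,C,F}
  [11 total]
Iteration 2. New:
  {E}  = complement {A,B,C,D,F}
  {B,D,E}  = {D,E} ∪ {B,D}
  {D,E,F}  = {F} ∪ {D,E}
  {A,C,D,E}  = {A,C,E} ∪ {D,E}
  {B,D,E,F}  = {B,D,F} ∪ {D,E}
  {A,B,C,E,F}  = {A,C,E,F} ∪ {A,B,C,F}
  {A,C,D,E,F}  = {A,C,E,F} ∪ {D,E}
  [18 total]
Iteration 3: +7 →
  {B}  = complement {A,C,D,E,F}
  {D}  = complement {A,B,C,E,F}
  {A,C}  = complement {B,D,E,F}
  {B,F}  = complement {A,C,D,E}
  {E,F}  = {F} ∪ {E}
  {A,B,C}  = complement {D,E,F}
  {A,C,F}  = complement {B,D,E}
  [25 total]
Iteration 4: +7 →
  {B,E}  = {B} ∪ {E}
  {D,F}  = {F} ∪ {D}
  {A,C,D}  = {A,C} ∪ {D}
  {B,E,F}  = {E,F} ∪ {B}
  {A,B,C,D}  = complement {E,F}
  {A,B,C,E}  = {A,B,C} ∪ {A,C,E}
  {A,C,D,F}  = {A,C,F} ∪ {D}
  [32 total]
After Iteration 5 the family is unchanged; done.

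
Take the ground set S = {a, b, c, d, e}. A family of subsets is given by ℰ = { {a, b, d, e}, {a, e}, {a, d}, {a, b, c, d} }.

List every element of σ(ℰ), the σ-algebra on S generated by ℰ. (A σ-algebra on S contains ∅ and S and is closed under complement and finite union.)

|σ(ℰ)| = 32.  σ(ℰ) = { ∅, {a}, {b}, {c}, {d}, {e}, {a, b}, {a, c}, {a, d}, {a, e}, {b, c}, {b, d}, {b, e}, {c, d}, {c, e}, {d, e}, {a, b, c}, {a, b, d}, {a, b, e}, {a, c, d}, {a, c, e}, {a, d, e}, {b, c, d}, {b, c, e}, {b, d, e}, {c, d, e}, {a, b, c, d}, {a, b, c, e}, {a, b, d, e}, {a, c, d, e}, {b, c, d, e}, S }

Check:
Take S₀ = ℰ ∪ {∅, S} = { ∅, {a, d}, {a, e}, {a, b, c, d}, {a, b, d, e}, S }.
Round 1 adds 5:
  {c}  = complement {a, b, d, e}
  {e}  = complement {a, b, c, d}
  {a, d, e}  = {a, d} ∪ {a, e}
  {b, c, d}  = complement {a, e}
  {b, c, e}  = complement {a, d}
  — 11 sets.
Round 2: 7 new —
  {b, c}  = complement {a, d, e}
  {c, e}  = {e} ∪ {c}
  {a, c, d}  = {c} ∪ {a, d}
  {a, c, e}  = {c} ∪ {a, e}
  {a, b, c, e}  = {b, c, e} ∪ {a, e}
  {a, c, d, e}  = {a, d, e} ∪ {c}
  {b, c, d, e}  = {b, c, d} ∪ {e}
  — 18 sets.
Round 3: +6 →
  {a}  = complement {b, c, d, e}
  {b}  = complement {a, c, d, e}
  {d}  = complement {a, b, c, e}
  {b, d}  = complement {a, c, e}
  {b, e}  = complement {a, c, d}
  {a, b, d}  = complement {c, e}
  — 24 sets.
Round 4. New:
  {a, b}  = {b} ∪ {a}
  {a, c}  = {c} ∪ {a}
  {c, d}  = {c} ∪ {d}
  {d, e}  = {e} ∪ {d}
  {a, b, c}  = {b, c} ∪ {a}
  {a, b, e}  = {b, e} ∪ {a, e}
  {b, d, e}  = {b, e} ∪ {d}
  {c, d, e}  = {d} ∪ {c, e}
  — 32 sets.
Round 5: closed — nothing new.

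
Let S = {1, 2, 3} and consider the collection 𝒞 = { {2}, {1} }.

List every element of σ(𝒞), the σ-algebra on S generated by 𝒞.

Start: 𝒞 ∪ {∅, S} = { {}, {1}, {2}, S }.
Iteration 1. New:
  {1,2}  = {2} ∪ {1}
  {1,3}  = S∖{2}
  {2,3}  = S∖{1}
  — 7 sets.
Iteration 2. New:
  {3}  = S∖{1,2}
  — 8 sets.
Iteration 3: no new sets; the family is a σ-algebra.

|σ(𝒞)| = 8.  σ(𝒞) = { {}, {1}, {2}, {3}, {1,2}, {1,3}, {2,3}, S }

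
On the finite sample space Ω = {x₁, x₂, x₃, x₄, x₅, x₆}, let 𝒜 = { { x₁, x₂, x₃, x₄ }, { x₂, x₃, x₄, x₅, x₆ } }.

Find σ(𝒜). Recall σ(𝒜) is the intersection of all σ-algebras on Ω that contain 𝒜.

Initial family (4 sets): { {  }, { x₁, x₂, x₃, x₄ }, { x₂, x₃, x₄, x₅, x₆ }, Ω }.
Step 1: 2 new —
  { x₁ }  = Ω∖{ x₂, x₃, x₄, x₅, x₆ }
  { x₅, x₆ }  = Ω∖{ x₁, x₂, x₃, x₄ }
  — 6 sets.
Step 2: 1 new —
  { x₁, x₅, x₆ }  = { x₅, x₆ } ∪ { x₁ }
  — 7 sets.
Step 3 (1 new):
  { x₂, x₃, x₄ }  = Ω∖{ x₁, x₅, x₆ }
  — 8 sets.
Step 4: closed — nothing new.

Hence σ(𝒜) has 8 members: { {  }, { x₁ }, { x₅, x₆ }, { x₁, x₅, x₆ }, { x₂, x₃, x₄ }, { x₁, x₂, x₃, x₄ }, { x₂, x₃, x₄, x₅, x₆ }, Ω }.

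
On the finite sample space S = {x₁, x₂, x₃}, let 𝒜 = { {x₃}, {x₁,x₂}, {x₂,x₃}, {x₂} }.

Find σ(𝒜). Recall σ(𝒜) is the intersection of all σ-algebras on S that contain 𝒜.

σ(𝒜) (8 sets): { ∅, {x₁}, {x₂}, {x₃}, {x₁,x₂}, {x₁,x₃}, {x₂,x₃}, S }

Working:
Initial family (6 sets): { ∅, {x₂}, {x₃}, {x₁,x₂}, {x₂,x₃}, S }.
Round 1 (2 new):
  {x₁}  = complement {x₂,x₃}
  {x₁,x₃}  = complement {x₂}
  (now 8)
Round 2 adds nothing — fixpoint reached.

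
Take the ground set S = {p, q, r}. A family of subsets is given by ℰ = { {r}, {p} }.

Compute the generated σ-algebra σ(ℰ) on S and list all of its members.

Seed the family with ℰ together with ∅ and S: { ∅, {p}, {r}, S }.
Iteration 1 (3 new):
  {p,q}  = ᶜ of {r}
  {p,r}  = {r} ∪ {p}
  {q,r}  = ᶜ of {p}
  |family| = 7
Iteration 2 adds 1:
  {q}  = ᶜ of {p,r}
  |family| = 8
After Iteration 3 the family is unchanged; done.

σ(ℰ) = { ∅, {p}, {q}, {r}, {p,q}, {p,r}, {q,r}, S }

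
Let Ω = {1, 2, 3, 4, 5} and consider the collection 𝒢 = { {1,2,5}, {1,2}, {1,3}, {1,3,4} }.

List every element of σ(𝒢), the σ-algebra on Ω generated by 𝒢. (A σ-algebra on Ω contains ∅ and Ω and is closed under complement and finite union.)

Start: 𝒢 ∪ {∅, Ω} = { {}, {1,2}, {1,3}, {1,2,5}, {1,3,4}, Ω }.
Pass 1: 7 new —
  {2,5}  = Ω∖{1,3,4}
  {3,4}  = Ω∖{1,2,5}
  {1,2,3}  = {1,2} ∪ {1,3}
  {2,4,5}  = Ω∖{1,3}
  {3,4,5}  = Ω∖{1,2}
  {1,2,3,4}  = {1,3,4} ∪ {1,2}
  {1,2,3,5}  = {1,2,5} ∪ {1,3}
  |family| = 13
Pass 2. New:
  {4}  = Ω∖{1,2,3,5}
  {5}  = Ω∖{1,2,3,4}
  {4,5}  = Ω∖{1,2,3}
  {1,2,4,5}  = {1,2} ∪ {2,4,5}
  {1,3,4,5}  = {3,4,5} ∪ {1,3,4}
  {2,3,4,5}  = {2,5} ∪ {3,4,5}
  |family| = 19
Pass 3: 5 new —
  {1}  = Ω∖{2,3,4,5}
  {2}  = Ω∖{1,3,4,5}
  {3}  = Ω∖{1,2,4,5}
  {1,2,4}  = {1,2} ∪ {4}
  {1,3,5}  = {1,3} ∪ {5}
  |family| = 24
Pass 4: 8 new —
  {1,4}  = {4} ∪ {1}
  {1,5}  = {5} ∪ {1}
  {2,3}  = {2} ∪ {3}
  {2,4}  = Ω∖{1,3,5}
  {3,5}  = Ω∖{1,2,4}
  {1,4,5}  = {4,5} ∪ {1}
  {2,3,4}  = {3,4} ∪ {2}
  {2,3,5}  = {2,5} ∪ {3}
  |family| = 32
Pass 5: already closed under ᶜ and ∪.

σ(𝒢) = { {}, {1}, {2}, {3}, {4}, {5}, {1,2}, {1,3}, {1,4}, {1,5}, {2,3}, {2,4}, {2,5}, {3,4}, {3,5}, {4,5}, {1,2,3}, {1,2,4}, {1,2,5}, {1,3,4}, {1,3,5}, {1,4,5}, {2,3,4}, {2,3,5}, {2,4,5}, {3,4,5}, {1,2,3,4}, {1,2,3,5}, {1,2,4,5}, {1,3,4,5}, {2,3,4,5}, Ω }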